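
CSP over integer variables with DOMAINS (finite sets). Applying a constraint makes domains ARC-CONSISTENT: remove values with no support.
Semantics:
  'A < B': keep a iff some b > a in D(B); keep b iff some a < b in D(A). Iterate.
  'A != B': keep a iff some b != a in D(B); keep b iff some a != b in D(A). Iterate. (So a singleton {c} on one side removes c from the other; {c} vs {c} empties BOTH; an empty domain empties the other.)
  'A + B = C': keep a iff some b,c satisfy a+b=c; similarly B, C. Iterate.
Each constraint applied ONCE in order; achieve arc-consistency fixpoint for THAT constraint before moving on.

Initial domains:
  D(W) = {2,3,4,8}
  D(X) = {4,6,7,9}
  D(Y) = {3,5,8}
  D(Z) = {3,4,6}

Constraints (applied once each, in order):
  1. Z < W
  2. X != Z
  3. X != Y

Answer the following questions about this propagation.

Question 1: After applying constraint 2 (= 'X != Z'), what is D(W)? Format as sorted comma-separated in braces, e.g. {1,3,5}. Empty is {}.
Constraint 1 (Z < W) on D(Z)={3,4,6} D(W)={2,3,4,8}: W {2,3,4,8}->{4,8}
Constraint 2 (X != Z) on D(X)={4,6,7,9} D(Z)={3,4,6}: no change
So after constraint 2: D(W) = {4,8}

Answer: {4,8}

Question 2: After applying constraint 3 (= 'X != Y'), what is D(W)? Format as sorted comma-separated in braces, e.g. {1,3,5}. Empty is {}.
Answer: {4,8}

Derivation:
Constraint 1 (Z < W) on D(Z)={3,4,6} D(W)={2,3,4,8}: W {2,3,4,8}->{4,8}
Constraint 2 (X != Z) on D(X)={4,6,7,9} D(Z)={3,4,6}: no change
Constraint 3 (X != Y) on D(X)={4,6,7,9} D(Y)={3,5,8}: no change
So after constraint 3: D(W) = {4,8}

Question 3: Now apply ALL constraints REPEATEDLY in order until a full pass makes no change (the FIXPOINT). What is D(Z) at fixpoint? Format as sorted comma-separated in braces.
Answer: {3,4,6}

Derivation:
pass 0 (initial): D(Z)={3,4,6}
pass 1: W {2,3,4,8}->{4,8}
pass 2: no change
Fixpoint after 2 passes: D(Z) = {3,4,6}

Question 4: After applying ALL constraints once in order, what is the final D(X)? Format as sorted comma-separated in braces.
Answer: {4,6,7,9}

Derivation:
Constraint 1 (Z < W) on D(Z)={3,4,6} D(W)={2,3,4,8}: W {2,3,4,8}->{4,8}
Constraint 2 (X != Z) on D(X)={4,6,7,9} D(Z)={3,4,6}: no change
Constraint 3 (X != Y) on D(X)={4,6,7,9} D(Y)={3,5,8}: no change
So after all 3 constraints: D(X) = {4,6,7,9}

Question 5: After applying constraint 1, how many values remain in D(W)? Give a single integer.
Constraint 1 (Z < W) on D(Z)={3,4,6} D(W)={2,3,4,8}: W {2,3,4,8}->{4,8}
So after constraint 1: D(W)={4,8}, size = 2

Answer: 2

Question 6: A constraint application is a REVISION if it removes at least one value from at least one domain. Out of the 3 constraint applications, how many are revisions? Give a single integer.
Answer: 1

Derivation:
Constraint 1 (Z < W) on D(Z)={3,4,6} D(W)={2,3,4,8}: W {2,3,4,8}->{4,8} => REVISION
Constraint 2 (X != Z) on D(X)={4,6,7,9} D(Z)={3,4,6}: no change => not a revision
Constraint 3 (X != Y) on D(X)={4,6,7,9} D(Y)={3,5,8}: no change => not a revision
Total revisions = 1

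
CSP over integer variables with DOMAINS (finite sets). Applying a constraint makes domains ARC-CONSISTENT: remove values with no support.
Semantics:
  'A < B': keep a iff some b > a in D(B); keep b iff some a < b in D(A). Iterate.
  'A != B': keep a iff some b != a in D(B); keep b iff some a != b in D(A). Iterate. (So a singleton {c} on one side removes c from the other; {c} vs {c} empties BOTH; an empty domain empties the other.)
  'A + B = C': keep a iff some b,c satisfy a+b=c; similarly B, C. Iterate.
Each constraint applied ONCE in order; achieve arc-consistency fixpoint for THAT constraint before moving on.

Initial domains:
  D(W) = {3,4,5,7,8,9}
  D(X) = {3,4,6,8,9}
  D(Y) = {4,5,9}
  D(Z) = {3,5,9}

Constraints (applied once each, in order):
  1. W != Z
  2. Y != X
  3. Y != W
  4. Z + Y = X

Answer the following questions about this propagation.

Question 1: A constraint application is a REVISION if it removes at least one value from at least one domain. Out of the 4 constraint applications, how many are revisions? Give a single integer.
Constraint 1 (W != Z) on D(W)={3,4,5,7,8,9} D(Z)={3,5,9}: no change => not a revision
Constraint 2 (Y != X) on D(Y)={4,5,9} D(X)={3,4,6,8,9}: no change => not a revision
Constraint 3 (Y != W) on D(Y)={4,5,9} D(W)={3,4,5,7,8,9}: no change => not a revision
Constraint 4 (Z + Y = X) on D(Z)={3,5,9} D(Y)={4,5,9} D(X)={3,4,6,8,9}: Z {3,5,9}->{3,5}; Y {4,5,9}->{4,5}; X {3,4,6,8,9}->{8,9} => REVISION
Total revisions = 1

Answer: 1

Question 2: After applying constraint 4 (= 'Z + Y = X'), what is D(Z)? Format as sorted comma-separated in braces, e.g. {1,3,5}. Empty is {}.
Answer: {3,5}

Derivation:
Constraint 1 (W != Z) on D(W)={3,4,5,7,8,9} D(Z)={3,5,9}: no change
Constraint 2 (Y != X) on D(Y)={4,5,9} D(X)={3,4,6,8,9}: no change
Constraint 3 (Y != W) on D(Y)={4,5,9} D(W)={3,4,5,7,8,9}: no change
Constraint 4 (Z + Y = X) on D(Z)={3,5,9} D(Y)={4,5,9} D(X)={3,4,6,8,9}: Z {3,5,9}->{3,5}; Y {4,5,9}->{4,5}; X {3,4,6,8,9}->{8,9}
So after constraint 4: D(Z) = {3,5}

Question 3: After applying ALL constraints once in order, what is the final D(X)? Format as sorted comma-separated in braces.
Constraint 1 (W != Z) on D(W)={3,4,5,7,8,9} D(Z)={3,5,9}: no change
Constraint 2 (Y != X) on D(Y)={4,5,9} D(X)={3,4,6,8,9}: no change
Constraint 3 (Y != W) on D(Y)={4,5,9} D(W)={3,4,5,7,8,9}: no change
Constraint 4 (Z + Y = X) on D(Z)={3,5,9} D(Y)={4,5,9} D(X)={3,4,6,8,9}: Z {3,5,9}->{3,5}; Y {4,5,9}->{4,5}; X {3,4,6,8,9}->{8,9}
So after all 4 constraints: D(X) = {8,9}

Answer: {8,9}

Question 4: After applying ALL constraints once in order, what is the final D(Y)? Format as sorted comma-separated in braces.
Constraint 1 (W != Z) on D(W)={3,4,5,7,8,9} D(Z)={3,5,9}: no change
Constraint 2 (Y != X) on D(Y)={4,5,9} D(X)={3,4,6,8,9}: no change
Constraint 3 (Y != W) on D(Y)={4,5,9} D(W)={3,4,5,7,8,9}: no change
Constraint 4 (Z + Y = X) on D(Z)={3,5,9} D(Y)={4,5,9} D(X)={3,4,6,8,9}: Z {3,5,9}->{3,5}; Y {4,5,9}->{4,5}; X {3,4,6,8,9}->{8,9}
So after all 4 constraints: D(Y) = {4,5}

Answer: {4,5}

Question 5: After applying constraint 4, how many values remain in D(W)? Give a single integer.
Constraint 1 (W != Z) on D(W)={3,4,5,7,8,9} D(Z)={3,5,9}: no change
Constraint 2 (Y != X) on D(Y)={4,5,9} D(X)={3,4,6,8,9}: no change
Constraint 3 (Y != W) on D(Y)={4,5,9} D(W)={3,4,5,7,8,9}: no change
Constraint 4 (Z + Y = X) on D(Z)={3,5,9} D(Y)={4,5,9} D(X)={3,4,6,8,9}: Z {3,5,9}->{3,5}; Y {4,5,9}->{4,5}; X {3,4,6,8,9}->{8,9}
So after constraint 4: D(W)={3,4,5,7,8,9}, size = 6

Answer: 6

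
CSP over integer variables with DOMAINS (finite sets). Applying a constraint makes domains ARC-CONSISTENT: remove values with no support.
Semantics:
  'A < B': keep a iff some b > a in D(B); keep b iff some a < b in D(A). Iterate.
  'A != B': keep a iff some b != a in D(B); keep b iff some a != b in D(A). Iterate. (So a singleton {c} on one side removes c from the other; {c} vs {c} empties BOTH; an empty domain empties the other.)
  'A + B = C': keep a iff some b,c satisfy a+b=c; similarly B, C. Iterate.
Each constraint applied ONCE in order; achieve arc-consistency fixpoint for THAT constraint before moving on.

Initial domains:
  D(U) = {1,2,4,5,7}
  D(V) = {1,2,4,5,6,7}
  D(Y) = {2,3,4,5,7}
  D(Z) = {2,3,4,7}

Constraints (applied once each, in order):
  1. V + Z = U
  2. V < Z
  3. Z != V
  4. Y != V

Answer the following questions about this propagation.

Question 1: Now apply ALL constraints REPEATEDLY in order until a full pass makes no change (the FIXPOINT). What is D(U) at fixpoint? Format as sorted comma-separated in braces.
Answer: {4,5}

Derivation:
pass 0 (initial): D(U)={1,2,4,5,7}
pass 1: U {1,2,4,5,7}->{4,5,7}; V {1,2,4,5,6,7}->{1,2}; Z {2,3,4,7}->{2,3,4}
pass 2: U {4,5,7}->{4,5}
pass 3: no change
Fixpoint after 3 passes: D(U) = {4,5}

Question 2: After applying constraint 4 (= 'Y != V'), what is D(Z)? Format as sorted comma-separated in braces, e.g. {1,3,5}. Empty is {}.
Answer: {2,3,4}

Derivation:
Constraint 1 (V + Z = U) on D(V)={1,2,4,5,6,7} D(Z)={2,3,4,7} D(U)={1,2,4,5,7}: V {1,2,4,5,6,7}->{1,2,4,5}; Z {2,3,4,7}->{2,3,4}; U {1,2,4,5,7}->{4,5,7}
Constraint 2 (V < Z) on D(V)={1,2,4,5} D(Z)={2,3,4}: V {1,2,4,5}->{1,2}
Constraint 3 (Z != V) on D(Z)={2,3,4} D(V)={1,2}: no change
Constraint 4 (Y != V) on D(Y)={2,3,4,5,7} D(V)={1,2}: no change
So after constraint 4: D(Z) = {2,3,4}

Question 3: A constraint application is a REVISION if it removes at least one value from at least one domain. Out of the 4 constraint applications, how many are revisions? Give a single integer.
Constraint 1 (V + Z = U) on D(V)={1,2,4,5,6,7} D(Z)={2,3,4,7} D(U)={1,2,4,5,7}: V {1,2,4,5,6,7}->{1,2,4,5}; Z {2,3,4,7}->{2,3,4}; U {1,2,4,5,7}->{4,5,7} => REVISION
Constraint 2 (V < Z) on D(V)={1,2,4,5} D(Z)={2,3,4}: V {1,2,4,5}->{1,2} => REVISION
Constraint 3 (Z != V) on D(Z)={2,3,4} D(V)={1,2}: no change => not a revision
Constraint 4 (Y != V) on D(Y)={2,3,4,5,7} D(V)={1,2}: no change => not a revision
Total revisions = 2

Answer: 2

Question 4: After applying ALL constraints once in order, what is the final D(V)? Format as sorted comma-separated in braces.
Answer: {1,2}

Derivation:
Constraint 1 (V + Z = U) on D(V)={1,2,4,5,6,7} D(Z)={2,3,4,7} D(U)={1,2,4,5,7}: V {1,2,4,5,6,7}->{1,2,4,5}; Z {2,3,4,7}->{2,3,4}; U {1,2,4,5,7}->{4,5,7}
Constraint 2 (V < Z) on D(V)={1,2,4,5} D(Z)={2,3,4}: V {1,2,4,5}->{1,2}
Constraint 3 (Z != V) on D(Z)={2,3,4} D(V)={1,2}: no change
Constraint 4 (Y != V) on D(Y)={2,3,4,5,7} D(V)={1,2}: no change
So after all 4 constraints: D(V) = {1,2}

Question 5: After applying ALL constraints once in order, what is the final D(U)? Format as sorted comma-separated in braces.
Constraint 1 (V + Z = U) on D(V)={1,2,4,5,6,7} D(Z)={2,3,4,7} D(U)={1,2,4,5,7}: V {1,2,4,5,6,7}->{1,2,4,5}; Z {2,3,4,7}->{2,3,4}; U {1,2,4,5,7}->{4,5,7}
Constraint 2 (V < Z) on D(V)={1,2,4,5} D(Z)={2,3,4}: V {1,2,4,5}->{1,2}
Constraint 3 (Z != V) on D(Z)={2,3,4} D(V)={1,2}: no change
Constraint 4 (Y != V) on D(Y)={2,3,4,5,7} D(V)={1,2}: no change
So after all 4 constraints: D(U) = {4,5,7}

Answer: {4,5,7}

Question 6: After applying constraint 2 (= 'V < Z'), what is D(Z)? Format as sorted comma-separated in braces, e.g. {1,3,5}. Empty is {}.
Constraint 1 (V + Z = U) on D(V)={1,2,4,5,6,7} D(Z)={2,3,4,7} D(U)={1,2,4,5,7}: V {1,2,4,5,6,7}->{1,2,4,5}; Z {2,3,4,7}->{2,3,4}; U {1,2,4,5,7}->{4,5,7}
Constraint 2 (V < Z) on D(V)={1,2,4,5} D(Z)={2,3,4}: V {1,2,4,5}->{1,2}
So after constraint 2: D(Z) = {2,3,4}

Answer: {2,3,4}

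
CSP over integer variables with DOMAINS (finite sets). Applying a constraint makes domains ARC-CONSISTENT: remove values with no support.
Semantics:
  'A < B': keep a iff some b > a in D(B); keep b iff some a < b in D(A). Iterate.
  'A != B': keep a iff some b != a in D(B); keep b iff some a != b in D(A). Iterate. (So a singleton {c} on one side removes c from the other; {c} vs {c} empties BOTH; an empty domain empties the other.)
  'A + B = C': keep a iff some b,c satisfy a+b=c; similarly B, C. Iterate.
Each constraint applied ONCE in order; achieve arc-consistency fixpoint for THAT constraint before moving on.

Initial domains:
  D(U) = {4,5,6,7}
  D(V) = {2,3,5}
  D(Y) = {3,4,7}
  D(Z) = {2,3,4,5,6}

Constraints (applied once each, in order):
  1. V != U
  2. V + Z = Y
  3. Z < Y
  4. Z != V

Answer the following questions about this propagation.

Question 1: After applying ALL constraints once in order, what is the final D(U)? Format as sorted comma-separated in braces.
Answer: {4,5,6,7}

Derivation:
Constraint 1 (V != U) on D(V)={2,3,5} D(U)={4,5,6,7}: no change
Constraint 2 (V + Z = Y) on D(V)={2,3,5} D(Z)={2,3,4,5,6} D(Y)={3,4,7}: Z {2,3,4,5,6}->{2,4,5}; Y {3,4,7}->{4,7}
Constraint 3 (Z < Y) on D(Z)={2,4,5} D(Y)={4,7}: no change
Constraint 4 (Z != V) on D(Z)={2,4,5} D(V)={2,3,5}: no change
So after all 4 constraints: D(U) = {4,5,6,7}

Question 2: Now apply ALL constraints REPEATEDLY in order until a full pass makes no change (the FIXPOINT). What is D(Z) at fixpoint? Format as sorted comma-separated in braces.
Answer: {2,4,5}

Derivation:
pass 0 (initial): D(Z)={2,3,4,5,6}
pass 1: Y {3,4,7}->{4,7}; Z {2,3,4,5,6}->{2,4,5}
pass 2: no change
Fixpoint after 2 passes: D(Z) = {2,4,5}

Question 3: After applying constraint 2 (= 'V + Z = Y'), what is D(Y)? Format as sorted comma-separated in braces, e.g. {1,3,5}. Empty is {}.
Constraint 1 (V != U) on D(V)={2,3,5} D(U)={4,5,6,7}: no change
Constraint 2 (V + Z = Y) on D(V)={2,3,5} D(Z)={2,3,4,5,6} D(Y)={3,4,7}: Z {2,3,4,5,6}->{2,4,5}; Y {3,4,7}->{4,7}
So after constraint 2: D(Y) = {4,7}

Answer: {4,7}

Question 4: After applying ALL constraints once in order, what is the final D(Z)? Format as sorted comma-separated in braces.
Answer: {2,4,5}

Derivation:
Constraint 1 (V != U) on D(V)={2,3,5} D(U)={4,5,6,7}: no change
Constraint 2 (V + Z = Y) on D(V)={2,3,5} D(Z)={2,3,4,5,6} D(Y)={3,4,7}: Z {2,3,4,5,6}->{2,4,5}; Y {3,4,7}->{4,7}
Constraint 3 (Z < Y) on D(Z)={2,4,5} D(Y)={4,7}: no change
Constraint 4 (Z != V) on D(Z)={2,4,5} D(V)={2,3,5}: no change
So after all 4 constraints: D(Z) = {2,4,5}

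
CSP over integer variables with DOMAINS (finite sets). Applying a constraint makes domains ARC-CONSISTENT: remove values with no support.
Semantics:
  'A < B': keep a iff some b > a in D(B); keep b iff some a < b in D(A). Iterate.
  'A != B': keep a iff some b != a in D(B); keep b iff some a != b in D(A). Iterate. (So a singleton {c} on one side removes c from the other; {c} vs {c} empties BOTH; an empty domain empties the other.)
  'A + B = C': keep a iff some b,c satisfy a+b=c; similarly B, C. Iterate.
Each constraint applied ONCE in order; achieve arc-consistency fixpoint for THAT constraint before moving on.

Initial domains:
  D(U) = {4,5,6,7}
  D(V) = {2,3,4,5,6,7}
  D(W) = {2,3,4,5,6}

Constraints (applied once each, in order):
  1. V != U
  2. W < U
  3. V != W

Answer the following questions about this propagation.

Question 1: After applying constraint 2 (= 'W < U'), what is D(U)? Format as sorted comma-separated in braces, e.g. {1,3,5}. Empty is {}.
Answer: {4,5,6,7}

Derivation:
Constraint 1 (V != U) on D(V)={2,3,4,5,6,7} D(U)={4,5,6,7}: no change
Constraint 2 (W < U) on D(W)={2,3,4,5,6} D(U)={4,5,6,7}: no change
So after constraint 2: D(U) = {4,5,6,7}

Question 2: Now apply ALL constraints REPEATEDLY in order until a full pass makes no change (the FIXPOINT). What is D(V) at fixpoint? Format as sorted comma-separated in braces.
pass 0 (initial): D(V)={2,3,4,5,6,7}
pass 1: no change
Fixpoint after 1 passes: D(V) = {2,3,4,5,6,7}

Answer: {2,3,4,5,6,7}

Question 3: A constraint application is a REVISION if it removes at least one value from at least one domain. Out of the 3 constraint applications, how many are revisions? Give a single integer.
Answer: 0

Derivation:
Constraint 1 (V != U) on D(V)={2,3,4,5,6,7} D(U)={4,5,6,7}: no change => not a revision
Constraint 2 (W < U) on D(W)={2,3,4,5,6} D(U)={4,5,6,7}: no change => not a revision
Constraint 3 (V != W) on D(V)={2,3,4,5,6,7} D(W)={2,3,4,5,6}: no change => not a revision
Total revisions = 0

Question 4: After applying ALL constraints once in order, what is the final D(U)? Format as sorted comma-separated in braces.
Constraint 1 (V != U) on D(V)={2,3,4,5,6,7} D(U)={4,5,6,7}: no change
Constraint 2 (W < U) on D(W)={2,3,4,5,6} D(U)={4,5,6,7}: no change
Constraint 3 (V != W) on D(V)={2,3,4,5,6,7} D(W)={2,3,4,5,6}: no change
So after all 3 constraints: D(U) = {4,5,6,7}

Answer: {4,5,6,7}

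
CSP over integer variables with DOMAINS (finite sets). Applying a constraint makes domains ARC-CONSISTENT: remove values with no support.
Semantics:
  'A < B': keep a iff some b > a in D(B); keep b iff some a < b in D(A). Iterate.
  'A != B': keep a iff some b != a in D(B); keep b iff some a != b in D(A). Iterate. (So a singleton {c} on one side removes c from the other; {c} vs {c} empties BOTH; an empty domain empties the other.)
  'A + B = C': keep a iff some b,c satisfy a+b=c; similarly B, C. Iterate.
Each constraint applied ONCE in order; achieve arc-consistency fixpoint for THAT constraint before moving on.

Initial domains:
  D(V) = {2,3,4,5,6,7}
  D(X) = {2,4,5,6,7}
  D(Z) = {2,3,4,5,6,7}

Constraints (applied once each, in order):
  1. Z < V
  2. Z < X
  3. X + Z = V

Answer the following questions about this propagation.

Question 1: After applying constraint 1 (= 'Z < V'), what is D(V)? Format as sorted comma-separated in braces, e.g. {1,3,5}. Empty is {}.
Answer: {3,4,5,6,7}

Derivation:
Constraint 1 (Z < V) on D(Z)={2,3,4,5,6,7} D(V)={2,3,4,5,6,7}: Z {2,3,4,5,6,7}->{2,3,4,5,6}; V {2,3,4,5,6,7}->{3,4,5,6,7}
So after constraint 1: D(V) = {3,4,5,6,7}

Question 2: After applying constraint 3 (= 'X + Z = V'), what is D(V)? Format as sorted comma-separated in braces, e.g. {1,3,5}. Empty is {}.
Constraint 1 (Z < V) on D(Z)={2,3,4,5,6,7} D(V)={2,3,4,5,6,7}: Z {2,3,4,5,6,7}->{2,3,4,5,6}; V {2,3,4,5,6,7}->{3,4,5,6,7}
Constraint 2 (Z < X) on D(Z)={2,3,4,5,6} D(X)={2,4,5,6,7}: X {2,4,5,6,7}->{4,5,6,7}
Constraint 3 (X + Z = V) on D(X)={4,5,6,7} D(Z)={2,3,4,5,6} D(V)={3,4,5,6,7}: X {4,5,6,7}->{4,5}; Z {2,3,4,5,6}->{2,3}; V {3,4,5,6,7}->{6,7}
So after constraint 3: D(V) = {6,7}

Answer: {6,7}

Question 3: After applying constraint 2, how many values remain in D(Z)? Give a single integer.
Answer: 5

Derivation:
Constraint 1 (Z < V) on D(Z)={2,3,4,5,6,7} D(V)={2,3,4,5,6,7}: Z {2,3,4,5,6,7}->{2,3,4,5,6}; V {2,3,4,5,6,7}->{3,4,5,6,7}
Constraint 2 (Z < X) on D(Z)={2,3,4,5,6} D(X)={2,4,5,6,7}: X {2,4,5,6,7}->{4,5,6,7}
So after constraint 2: D(Z)={2,3,4,5,6}, size = 5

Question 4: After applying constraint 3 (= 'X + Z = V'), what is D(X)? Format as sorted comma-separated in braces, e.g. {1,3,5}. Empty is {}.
Answer: {4,5}

Derivation:
Constraint 1 (Z < V) on D(Z)={2,3,4,5,6,7} D(V)={2,3,4,5,6,7}: Z {2,3,4,5,6,7}->{2,3,4,5,6}; V {2,3,4,5,6,7}->{3,4,5,6,7}
Constraint 2 (Z < X) on D(Z)={2,3,4,5,6} D(X)={2,4,5,6,7}: X {2,4,5,6,7}->{4,5,6,7}
Constraint 3 (X + Z = V) on D(X)={4,5,6,7} D(Z)={2,3,4,5,6} D(V)={3,4,5,6,7}: X {4,5,6,7}->{4,5}; Z {2,3,4,5,6}->{2,3}; V {3,4,5,6,7}->{6,7}
So after constraint 3: D(X) = {4,5}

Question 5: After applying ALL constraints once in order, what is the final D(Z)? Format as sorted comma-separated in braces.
Constraint 1 (Z < V) on D(Z)={2,3,4,5,6,7} D(V)={2,3,4,5,6,7}: Z {2,3,4,5,6,7}->{2,3,4,5,6}; V {2,3,4,5,6,7}->{3,4,5,6,7}
Constraint 2 (Z < X) on D(Z)={2,3,4,5,6} D(X)={2,4,5,6,7}: X {2,4,5,6,7}->{4,5,6,7}
Constraint 3 (X + Z = V) on D(X)={4,5,6,7} D(Z)={2,3,4,5,6} D(V)={3,4,5,6,7}: X {4,5,6,7}->{4,5}; Z {2,3,4,5,6}->{2,3}; V {3,4,5,6,7}->{6,7}
So after all 3 constraints: D(Z) = {2,3}

Answer: {2,3}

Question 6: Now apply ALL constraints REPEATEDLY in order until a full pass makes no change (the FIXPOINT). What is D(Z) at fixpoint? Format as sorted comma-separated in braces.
Answer: {2,3}

Derivation:
pass 0 (initial): D(Z)={2,3,4,5,6,7}
pass 1: V {2,3,4,5,6,7}->{6,7}; X {2,4,5,6,7}->{4,5}; Z {2,3,4,5,6,7}->{2,3}
pass 2: no change
Fixpoint after 2 passes: D(Z) = {2,3}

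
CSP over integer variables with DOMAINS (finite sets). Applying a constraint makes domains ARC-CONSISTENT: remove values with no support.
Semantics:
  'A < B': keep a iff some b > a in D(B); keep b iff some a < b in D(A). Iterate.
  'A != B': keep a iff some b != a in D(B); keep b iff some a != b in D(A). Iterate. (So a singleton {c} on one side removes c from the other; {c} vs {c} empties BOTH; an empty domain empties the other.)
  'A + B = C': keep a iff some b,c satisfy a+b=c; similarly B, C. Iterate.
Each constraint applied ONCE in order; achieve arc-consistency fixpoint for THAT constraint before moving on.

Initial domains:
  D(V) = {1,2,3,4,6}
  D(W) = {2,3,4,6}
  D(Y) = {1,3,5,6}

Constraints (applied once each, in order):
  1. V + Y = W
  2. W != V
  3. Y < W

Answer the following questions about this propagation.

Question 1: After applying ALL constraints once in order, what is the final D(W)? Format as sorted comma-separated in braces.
Answer: {2,3,4,6}

Derivation:
Constraint 1 (V + Y = W) on D(V)={1,2,3,4,6} D(Y)={1,3,5,6} D(W)={2,3,4,6}: V {1,2,3,4,6}->{1,2,3}; Y {1,3,5,6}->{1,3,5}
Constraint 2 (W != V) on D(W)={2,3,4,6} D(V)={1,2,3}: no change
Constraint 3 (Y < W) on D(Y)={1,3,5} D(W)={2,3,4,6}: no change
So after all 3 constraints: D(W) = {2,3,4,6}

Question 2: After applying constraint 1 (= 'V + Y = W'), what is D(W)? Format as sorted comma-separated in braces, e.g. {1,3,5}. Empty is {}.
Constraint 1 (V + Y = W) on D(V)={1,2,3,4,6} D(Y)={1,3,5,6} D(W)={2,3,4,6}: V {1,2,3,4,6}->{1,2,3}; Y {1,3,5,6}->{1,3,5}
So after constraint 1: D(W) = {2,3,4,6}

Answer: {2,3,4,6}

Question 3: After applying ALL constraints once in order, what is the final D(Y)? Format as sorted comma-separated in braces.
Constraint 1 (V + Y = W) on D(V)={1,2,3,4,6} D(Y)={1,3,5,6} D(W)={2,3,4,6}: V {1,2,3,4,6}->{1,2,3}; Y {1,3,5,6}->{1,3,5}
Constraint 2 (W != V) on D(W)={2,3,4,6} D(V)={1,2,3}: no change
Constraint 3 (Y < W) on D(Y)={1,3,5} D(W)={2,3,4,6}: no change
So after all 3 constraints: D(Y) = {1,3,5}

Answer: {1,3,5}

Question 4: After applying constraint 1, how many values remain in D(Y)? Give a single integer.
Answer: 3

Derivation:
Constraint 1 (V + Y = W) on D(V)={1,2,3,4,6} D(Y)={1,3,5,6} D(W)={2,3,4,6}: V {1,2,3,4,6}->{1,2,3}; Y {1,3,5,6}->{1,3,5}
So after constraint 1: D(Y)={1,3,5}, size = 3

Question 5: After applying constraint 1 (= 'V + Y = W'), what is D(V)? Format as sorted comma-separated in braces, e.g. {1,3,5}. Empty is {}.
Constraint 1 (V + Y = W) on D(V)={1,2,3,4,6} D(Y)={1,3,5,6} D(W)={2,3,4,6}: V {1,2,3,4,6}->{1,2,3}; Y {1,3,5,6}->{1,3,5}
So after constraint 1: D(V) = {1,2,3}

Answer: {1,2,3}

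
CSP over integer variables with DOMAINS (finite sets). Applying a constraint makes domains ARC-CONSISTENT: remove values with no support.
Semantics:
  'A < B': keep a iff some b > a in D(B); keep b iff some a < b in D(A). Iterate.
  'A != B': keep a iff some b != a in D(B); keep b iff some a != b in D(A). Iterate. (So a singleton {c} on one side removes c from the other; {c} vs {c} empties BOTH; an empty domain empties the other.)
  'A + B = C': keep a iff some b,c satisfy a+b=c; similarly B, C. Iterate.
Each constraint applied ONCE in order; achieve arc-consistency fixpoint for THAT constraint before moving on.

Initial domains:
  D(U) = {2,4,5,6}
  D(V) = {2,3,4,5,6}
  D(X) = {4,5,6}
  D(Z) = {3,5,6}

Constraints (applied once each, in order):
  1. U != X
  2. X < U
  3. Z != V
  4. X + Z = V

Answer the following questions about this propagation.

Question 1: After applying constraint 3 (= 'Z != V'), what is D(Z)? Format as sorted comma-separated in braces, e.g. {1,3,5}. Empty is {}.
Constraint 1 (U != X) on D(U)={2,4,5,6} D(X)={4,5,6}: no change
Constraint 2 (X < U) on D(X)={4,5,6} D(U)={2,4,5,6}: X {4,5,6}->{4,5}; U {2,4,5,6}->{5,6}
Constraint 3 (Z != V) on D(Z)={3,5,6} D(V)={2,3,4,5,6}: no change
So after constraint 3: D(Z) = {3,5,6}

Answer: {3,5,6}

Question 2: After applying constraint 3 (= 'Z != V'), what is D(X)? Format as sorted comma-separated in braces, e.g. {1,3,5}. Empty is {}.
Answer: {4,5}

Derivation:
Constraint 1 (U != X) on D(U)={2,4,5,6} D(X)={4,5,6}: no change
Constraint 2 (X < U) on D(X)={4,5,6} D(U)={2,4,5,6}: X {4,5,6}->{4,5}; U {2,4,5,6}->{5,6}
Constraint 3 (Z != V) on D(Z)={3,5,6} D(V)={2,3,4,5,6}: no change
So after constraint 3: D(X) = {4,5}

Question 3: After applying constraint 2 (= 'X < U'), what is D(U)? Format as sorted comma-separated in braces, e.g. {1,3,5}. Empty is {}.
Constraint 1 (U != X) on D(U)={2,4,5,6} D(X)={4,5,6}: no change
Constraint 2 (X < U) on D(X)={4,5,6} D(U)={2,4,5,6}: X {4,5,6}->{4,5}; U {2,4,5,6}->{5,6}
So after constraint 2: D(U) = {5,6}

Answer: {5,6}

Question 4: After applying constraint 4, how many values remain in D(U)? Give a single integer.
Answer: 2

Derivation:
Constraint 1 (U != X) on D(U)={2,4,5,6} D(X)={4,5,6}: no change
Constraint 2 (X < U) on D(X)={4,5,6} D(U)={2,4,5,6}: X {4,5,6}->{4,5}; U {2,4,5,6}->{5,6}
Constraint 3 (Z != V) on D(Z)={3,5,6} D(V)={2,3,4,5,6}: no change
Constraint 4 (X + Z = V) on D(X)={4,5} D(Z)={3,5,6} D(V)={2,3,4,5,6}: X {4,5}->{}; Z {3,5,6}->{}; V {2,3,4,5,6}->{}
So after constraint 4: D(U)={5,6}, size = 2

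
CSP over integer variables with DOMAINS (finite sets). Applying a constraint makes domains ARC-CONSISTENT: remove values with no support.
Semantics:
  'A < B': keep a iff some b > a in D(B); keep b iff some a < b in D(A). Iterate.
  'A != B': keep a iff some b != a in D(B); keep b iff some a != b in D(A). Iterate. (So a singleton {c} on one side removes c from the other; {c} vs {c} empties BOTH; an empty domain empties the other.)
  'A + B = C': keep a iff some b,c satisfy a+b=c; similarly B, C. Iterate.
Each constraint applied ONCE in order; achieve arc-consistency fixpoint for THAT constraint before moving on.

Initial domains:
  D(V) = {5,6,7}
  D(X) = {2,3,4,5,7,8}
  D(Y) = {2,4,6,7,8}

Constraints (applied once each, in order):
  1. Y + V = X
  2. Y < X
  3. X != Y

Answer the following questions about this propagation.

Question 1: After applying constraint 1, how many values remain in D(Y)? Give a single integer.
Answer: 1

Derivation:
Constraint 1 (Y + V = X) on D(Y)={2,4,6,7,8} D(V)={5,6,7} D(X)={2,3,4,5,7,8}: Y {2,4,6,7,8}->{2}; V {5,6,7}->{5,6}; X {2,3,4,5,7,8}->{7,8}
So after constraint 1: D(Y)={2}, size = 1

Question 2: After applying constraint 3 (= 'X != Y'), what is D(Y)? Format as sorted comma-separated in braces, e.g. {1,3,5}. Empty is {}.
Constraint 1 (Y + V = X) on D(Y)={2,4,6,7,8} D(V)={5,6,7} D(X)={2,3,4,5,7,8}: Y {2,4,6,7,8}->{2}; V {5,6,7}->{5,6}; X {2,3,4,5,7,8}->{7,8}
Constraint 2 (Y < X) on D(Y)={2} D(X)={7,8}: no change
Constraint 3 (X != Y) on D(X)={7,8} D(Y)={2}: no change
So after constraint 3: D(Y) = {2}

Answer: {2}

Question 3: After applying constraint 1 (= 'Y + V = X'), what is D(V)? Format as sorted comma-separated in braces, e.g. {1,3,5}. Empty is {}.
Answer: {5,6}

Derivation:
Constraint 1 (Y + V = X) on D(Y)={2,4,6,7,8} D(V)={5,6,7} D(X)={2,3,4,5,7,8}: Y {2,4,6,7,8}->{2}; V {5,6,7}->{5,6}; X {2,3,4,5,7,8}->{7,8}
So after constraint 1: D(V) = {5,6}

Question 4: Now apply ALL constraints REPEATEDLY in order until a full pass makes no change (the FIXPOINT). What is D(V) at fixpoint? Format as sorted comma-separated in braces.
pass 0 (initial): D(V)={5,6,7}
pass 1: V {5,6,7}->{5,6}; X {2,3,4,5,7,8}->{7,8}; Y {2,4,6,7,8}->{2}
pass 2: no change
Fixpoint after 2 passes: D(V) = {5,6}

Answer: {5,6}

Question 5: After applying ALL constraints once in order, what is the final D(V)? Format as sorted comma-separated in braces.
Answer: {5,6}

Derivation:
Constraint 1 (Y + V = X) on D(Y)={2,4,6,7,8} D(V)={5,6,7} D(X)={2,3,4,5,7,8}: Y {2,4,6,7,8}->{2}; V {5,6,7}->{5,6}; X {2,3,4,5,7,8}->{7,8}
Constraint 2 (Y < X) on D(Y)={2} D(X)={7,8}: no change
Constraint 3 (X != Y) on D(X)={7,8} D(Y)={2}: no change
So after all 3 constraints: D(V) = {5,6}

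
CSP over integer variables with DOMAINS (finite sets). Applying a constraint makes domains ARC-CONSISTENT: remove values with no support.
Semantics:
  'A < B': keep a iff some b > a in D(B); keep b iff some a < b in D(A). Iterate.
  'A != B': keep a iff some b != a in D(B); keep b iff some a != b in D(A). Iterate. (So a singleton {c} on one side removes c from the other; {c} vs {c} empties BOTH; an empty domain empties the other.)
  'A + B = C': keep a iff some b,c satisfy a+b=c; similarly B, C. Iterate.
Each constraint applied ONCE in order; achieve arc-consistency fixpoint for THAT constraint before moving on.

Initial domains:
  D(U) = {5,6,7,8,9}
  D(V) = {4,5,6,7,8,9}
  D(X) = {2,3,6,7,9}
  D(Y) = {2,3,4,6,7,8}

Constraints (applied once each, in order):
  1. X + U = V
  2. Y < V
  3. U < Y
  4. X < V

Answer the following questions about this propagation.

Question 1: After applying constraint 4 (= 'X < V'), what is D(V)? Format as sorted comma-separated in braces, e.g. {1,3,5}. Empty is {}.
Constraint 1 (X + U = V) on D(X)={2,3,6,7,9} D(U)={5,6,7,8,9} D(V)={4,5,6,7,8,9}: X {2,3,6,7,9}->{2,3}; U {5,6,7,8,9}->{5,6,7}; V {4,5,6,7,8,9}->{7,8,9}
Constraint 2 (Y < V) on D(Y)={2,3,4,6,7,8} D(V)={7,8,9}: no change
Constraint 3 (U < Y) on D(U)={5,6,7} D(Y)={2,3,4,6,7,8}: Y {2,3,4,6,7,8}->{6,7,8}
Constraint 4 (X < V) on D(X)={2,3} D(V)={7,8,9}: no change
So after constraint 4: D(V) = {7,8,9}

Answer: {7,8,9}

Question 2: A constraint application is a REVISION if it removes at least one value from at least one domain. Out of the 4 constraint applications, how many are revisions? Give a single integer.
Constraint 1 (X + U = V) on D(X)={2,3,6,7,9} D(U)={5,6,7,8,9} D(V)={4,5,6,7,8,9}: X {2,3,6,7,9}->{2,3}; U {5,6,7,8,9}->{5,6,7}; V {4,5,6,7,8,9}->{7,8,9} => REVISION
Constraint 2 (Y < V) on D(Y)={2,3,4,6,7,8} D(V)={7,8,9}: no change => not a revision
Constraint 3 (U < Y) on D(U)={5,6,7} D(Y)={2,3,4,6,7,8}: Y {2,3,4,6,7,8}->{6,7,8} => REVISION
Constraint 4 (X < V) on D(X)={2,3} D(V)={7,8,9}: no change => not a revision
Total revisions = 2

Answer: 2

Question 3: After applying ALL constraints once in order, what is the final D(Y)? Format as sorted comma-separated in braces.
Answer: {6,7,8}

Derivation:
Constraint 1 (X + U = V) on D(X)={2,3,6,7,9} D(U)={5,6,7,8,9} D(V)={4,5,6,7,8,9}: X {2,3,6,7,9}->{2,3}; U {5,6,7,8,9}->{5,6,7}; V {4,5,6,7,8,9}->{7,8,9}
Constraint 2 (Y < V) on D(Y)={2,3,4,6,7,8} D(V)={7,8,9}: no change
Constraint 3 (U < Y) on D(U)={5,6,7} D(Y)={2,3,4,6,7,8}: Y {2,3,4,6,7,8}->{6,7,8}
Constraint 4 (X < V) on D(X)={2,3} D(V)={7,8,9}: no change
So after all 4 constraints: D(Y) = {6,7,8}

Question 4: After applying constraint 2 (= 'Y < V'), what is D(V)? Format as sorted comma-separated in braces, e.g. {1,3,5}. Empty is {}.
Answer: {7,8,9}

Derivation:
Constraint 1 (X + U = V) on D(X)={2,3,6,7,9} D(U)={5,6,7,8,9} D(V)={4,5,6,7,8,9}: X {2,3,6,7,9}->{2,3}; U {5,6,7,8,9}->{5,6,7}; V {4,5,6,7,8,9}->{7,8,9}
Constraint 2 (Y < V) on D(Y)={2,3,4,6,7,8} D(V)={7,8,9}: no change
So after constraint 2: D(V) = {7,8,9}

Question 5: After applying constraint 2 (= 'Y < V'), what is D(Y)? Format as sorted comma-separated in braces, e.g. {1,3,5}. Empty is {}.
Constraint 1 (X + U = V) on D(X)={2,3,6,7,9} D(U)={5,6,7,8,9} D(V)={4,5,6,7,8,9}: X {2,3,6,7,9}->{2,3}; U {5,6,7,8,9}->{5,6,7}; V {4,5,6,7,8,9}->{7,8,9}
Constraint 2 (Y < V) on D(Y)={2,3,4,6,7,8} D(V)={7,8,9}: no change
So after constraint 2: D(Y) = {2,3,4,6,7,8}

Answer: {2,3,4,6,7,8}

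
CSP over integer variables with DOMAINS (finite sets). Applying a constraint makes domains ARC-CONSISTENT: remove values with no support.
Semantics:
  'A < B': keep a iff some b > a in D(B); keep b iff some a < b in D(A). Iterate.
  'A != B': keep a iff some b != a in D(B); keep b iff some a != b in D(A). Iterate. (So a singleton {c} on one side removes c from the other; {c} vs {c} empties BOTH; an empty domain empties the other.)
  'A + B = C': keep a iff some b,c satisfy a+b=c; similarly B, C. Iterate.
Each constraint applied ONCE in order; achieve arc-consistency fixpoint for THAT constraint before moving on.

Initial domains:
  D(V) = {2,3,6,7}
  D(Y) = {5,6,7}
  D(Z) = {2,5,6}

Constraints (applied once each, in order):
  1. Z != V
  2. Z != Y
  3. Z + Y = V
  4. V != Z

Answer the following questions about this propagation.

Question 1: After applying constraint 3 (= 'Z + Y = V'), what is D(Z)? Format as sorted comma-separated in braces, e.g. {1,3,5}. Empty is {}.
Answer: {2}

Derivation:
Constraint 1 (Z != V) on D(Z)={2,5,6} D(V)={2,3,6,7}: no change
Constraint 2 (Z != Y) on D(Z)={2,5,6} D(Y)={5,6,7}: no change
Constraint 3 (Z + Y = V) on D(Z)={2,5,6} D(Y)={5,6,7} D(V)={2,3,6,7}: Z {2,5,6}->{2}; Y {5,6,7}->{5}; V {2,3,6,7}->{7}
So after constraint 3: D(Z) = {2}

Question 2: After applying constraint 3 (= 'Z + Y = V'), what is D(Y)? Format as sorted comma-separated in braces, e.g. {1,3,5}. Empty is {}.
Constraint 1 (Z != V) on D(Z)={2,5,6} D(V)={2,3,6,7}: no change
Constraint 2 (Z != Y) on D(Z)={2,5,6} D(Y)={5,6,7}: no change
Constraint 3 (Z + Y = V) on D(Z)={2,5,6} D(Y)={5,6,7} D(V)={2,3,6,7}: Z {2,5,6}->{2}; Y {5,6,7}->{5}; V {2,3,6,7}->{7}
So after constraint 3: D(Y) = {5}

Answer: {5}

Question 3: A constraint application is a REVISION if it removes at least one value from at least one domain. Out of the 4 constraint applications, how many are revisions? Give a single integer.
Answer: 1

Derivation:
Constraint 1 (Z != V) on D(Z)={2,5,6} D(V)={2,3,6,7}: no change => not a revision
Constraint 2 (Z != Y) on D(Z)={2,5,6} D(Y)={5,6,7}: no change => not a revision
Constraint 3 (Z + Y = V) on D(Z)={2,5,6} D(Y)={5,6,7} D(V)={2,3,6,7}: Z {2,5,6}->{2}; Y {5,6,7}->{5}; V {2,3,6,7}->{7} => REVISION
Constraint 4 (V != Z) on D(V)={7} D(Z)={2}: no change => not a revision
Total revisions = 1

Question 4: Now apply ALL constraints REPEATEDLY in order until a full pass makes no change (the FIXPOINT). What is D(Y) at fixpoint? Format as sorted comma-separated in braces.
pass 0 (initial): D(Y)={5,6,7}
pass 1: V {2,3,6,7}->{7}; Y {5,6,7}->{5}; Z {2,5,6}->{2}
pass 2: no change
Fixpoint after 2 passes: D(Y) = {5}

Answer: {5}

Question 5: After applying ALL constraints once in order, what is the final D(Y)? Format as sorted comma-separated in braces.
Constraint 1 (Z != V) on D(Z)={2,5,6} D(V)={2,3,6,7}: no change
Constraint 2 (Z != Y) on D(Z)={2,5,6} D(Y)={5,6,7}: no change
Constraint 3 (Z + Y = V) on D(Z)={2,5,6} D(Y)={5,6,7} D(V)={2,3,6,7}: Z {2,5,6}->{2}; Y {5,6,7}->{5}; V {2,3,6,7}->{7}
Constraint 4 (V != Z) on D(V)={7} D(Z)={2}: no change
So after all 4 constraints: D(Y) = {5}

Answer: {5}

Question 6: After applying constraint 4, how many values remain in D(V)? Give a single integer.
Answer: 1

Derivation:
Constraint 1 (Z != V) on D(Z)={2,5,6} D(V)={2,3,6,7}: no change
Constraint 2 (Z != Y) on D(Z)={2,5,6} D(Y)={5,6,7}: no change
Constraint 3 (Z + Y = V) on D(Z)={2,5,6} D(Y)={5,6,7} D(V)={2,3,6,7}: Z {2,5,6}->{2}; Y {5,6,7}->{5}; V {2,3,6,7}->{7}
Constraint 4 (V != Z) on D(V)={7} D(Z)={2}: no change
So after constraint 4: D(V)={7}, size = 1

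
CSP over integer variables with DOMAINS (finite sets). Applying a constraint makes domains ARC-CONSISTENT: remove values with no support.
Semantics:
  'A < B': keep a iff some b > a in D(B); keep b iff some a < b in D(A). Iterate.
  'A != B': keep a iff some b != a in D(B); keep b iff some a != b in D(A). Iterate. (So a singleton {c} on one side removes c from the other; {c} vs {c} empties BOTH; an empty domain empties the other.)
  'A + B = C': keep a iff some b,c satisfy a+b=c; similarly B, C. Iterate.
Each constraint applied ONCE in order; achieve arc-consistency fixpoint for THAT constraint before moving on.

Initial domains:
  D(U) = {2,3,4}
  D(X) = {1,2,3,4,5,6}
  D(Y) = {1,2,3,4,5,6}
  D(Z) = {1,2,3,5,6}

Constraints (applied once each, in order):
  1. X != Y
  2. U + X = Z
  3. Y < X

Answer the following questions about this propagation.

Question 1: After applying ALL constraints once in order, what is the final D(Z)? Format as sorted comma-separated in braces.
Answer: {3,5,6}

Derivation:
Constraint 1 (X != Y) on D(X)={1,2,3,4,5,6} D(Y)={1,2,3,4,5,6}: no change
Constraint 2 (U + X = Z) on D(U)={2,3,4} D(X)={1,2,3,4,5,6} D(Z)={1,2,3,5,6}: X {1,2,3,4,5,6}->{1,2,3,4}; Z {1,2,3,5,6}->{3,5,6}
Constraint 3 (Y < X) on D(Y)={1,2,3,4,5,6} D(X)={1,2,3,4}: Y {1,2,3,4,5,6}->{1,2,3}; X {1,2,3,4}->{2,3,4}
So after all 3 constraints: D(Z) = {3,5,6}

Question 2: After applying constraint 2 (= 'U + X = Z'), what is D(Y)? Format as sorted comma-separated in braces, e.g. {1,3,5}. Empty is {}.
Answer: {1,2,3,4,5,6}

Derivation:
Constraint 1 (X != Y) on D(X)={1,2,3,4,5,6} D(Y)={1,2,3,4,5,6}: no change
Constraint 2 (U + X = Z) on D(U)={2,3,4} D(X)={1,2,3,4,5,6} D(Z)={1,2,3,5,6}: X {1,2,3,4,5,6}->{1,2,3,4}; Z {1,2,3,5,6}->{3,5,6}
So after constraint 2: D(Y) = {1,2,3,4,5,6}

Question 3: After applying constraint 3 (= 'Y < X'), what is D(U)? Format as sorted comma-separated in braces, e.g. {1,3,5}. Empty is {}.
Answer: {2,3,4}

Derivation:
Constraint 1 (X != Y) on D(X)={1,2,3,4,5,6} D(Y)={1,2,3,4,5,6}: no change
Constraint 2 (U + X = Z) on D(U)={2,3,4} D(X)={1,2,3,4,5,6} D(Z)={1,2,3,5,6}: X {1,2,3,4,5,6}->{1,2,3,4}; Z {1,2,3,5,6}->{3,5,6}
Constraint 3 (Y < X) on D(Y)={1,2,3,4,5,6} D(X)={1,2,3,4}: Y {1,2,3,4,5,6}->{1,2,3}; X {1,2,3,4}->{2,3,4}
So after constraint 3: D(U) = {2,3,4}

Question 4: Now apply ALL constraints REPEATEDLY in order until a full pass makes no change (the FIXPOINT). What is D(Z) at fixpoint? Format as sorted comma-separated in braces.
pass 0 (initial): D(Z)={1,2,3,5,6}
pass 1: X {1,2,3,4,5,6}->{2,3,4}; Y {1,2,3,4,5,6}->{1,2,3}; Z {1,2,3,5,6}->{3,5,6}
pass 2: Z {3,5,6}->{5,6}
pass 3: no change
Fixpoint after 3 passes: D(Z) = {5,6}

Answer: {5,6}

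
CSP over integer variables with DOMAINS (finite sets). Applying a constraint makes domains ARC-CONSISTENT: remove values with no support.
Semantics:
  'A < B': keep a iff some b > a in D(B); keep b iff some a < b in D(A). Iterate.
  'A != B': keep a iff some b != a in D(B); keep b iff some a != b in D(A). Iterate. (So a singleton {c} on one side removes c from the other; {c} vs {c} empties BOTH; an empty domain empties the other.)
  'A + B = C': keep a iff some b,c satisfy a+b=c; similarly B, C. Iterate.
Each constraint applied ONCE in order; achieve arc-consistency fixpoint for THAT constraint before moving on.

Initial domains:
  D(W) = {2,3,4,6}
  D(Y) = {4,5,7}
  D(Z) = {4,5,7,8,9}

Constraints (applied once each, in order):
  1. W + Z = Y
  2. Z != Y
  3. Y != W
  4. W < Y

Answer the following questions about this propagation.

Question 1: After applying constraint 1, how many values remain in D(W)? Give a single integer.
Answer: 2

Derivation:
Constraint 1 (W + Z = Y) on D(W)={2,3,4,6} D(Z)={4,5,7,8,9} D(Y)={4,5,7}: W {2,3,4,6}->{2,3}; Z {4,5,7,8,9}->{4,5}; Y {4,5,7}->{7}
So after constraint 1: D(W)={2,3}, size = 2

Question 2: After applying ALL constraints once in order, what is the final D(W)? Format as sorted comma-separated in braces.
Constraint 1 (W + Z = Y) on D(W)={2,3,4,6} D(Z)={4,5,7,8,9} D(Y)={4,5,7}: W {2,3,4,6}->{2,3}; Z {4,5,7,8,9}->{4,5}; Y {4,5,7}->{7}
Constraint 2 (Z != Y) on D(Z)={4,5} D(Y)={7}: no change
Constraint 3 (Y != W) on D(Y)={7} D(W)={2,3}: no change
Constraint 4 (W < Y) on D(W)={2,3} D(Y)={7}: no change
So after all 4 constraints: D(W) = {2,3}

Answer: {2,3}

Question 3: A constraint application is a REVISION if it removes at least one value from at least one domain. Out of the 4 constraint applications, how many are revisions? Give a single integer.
Constraint 1 (W + Z = Y) on D(W)={2,3,4,6} D(Z)={4,5,7,8,9} D(Y)={4,5,7}: W {2,3,4,6}->{2,3}; Z {4,5,7,8,9}->{4,5}; Y {4,5,7}->{7} => REVISION
Constraint 2 (Z != Y) on D(Z)={4,5} D(Y)={7}: no change => not a revision
Constraint 3 (Y != W) on D(Y)={7} D(W)={2,3}: no change => not a revision
Constraint 4 (W < Y) on D(W)={2,3} D(Y)={7}: no change => not a revision
Total revisions = 1

Answer: 1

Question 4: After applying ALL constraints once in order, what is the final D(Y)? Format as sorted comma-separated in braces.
Constraint 1 (W + Z = Y) on D(W)={2,3,4,6} D(Z)={4,5,7,8,9} D(Y)={4,5,7}: W {2,3,4,6}->{2,3}; Z {4,5,7,8,9}->{4,5}; Y {4,5,7}->{7}
Constraint 2 (Z != Y) on D(Z)={4,5} D(Y)={7}: no change
Constraint 3 (Y != W) on D(Y)={7} D(W)={2,3}: no change
Constraint 4 (W < Y) on D(W)={2,3} D(Y)={7}: no change
So after all 4 constraints: D(Y) = {7}

Answer: {7}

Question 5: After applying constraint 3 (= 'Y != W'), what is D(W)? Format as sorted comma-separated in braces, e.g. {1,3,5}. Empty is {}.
Answer: {2,3}

Derivation:
Constraint 1 (W + Z = Y) on D(W)={2,3,4,6} D(Z)={4,5,7,8,9} D(Y)={4,5,7}: W {2,3,4,6}->{2,3}; Z {4,5,7,8,9}->{4,5}; Y {4,5,7}->{7}
Constraint 2 (Z != Y) on D(Z)={4,5} D(Y)={7}: no change
Constraint 3 (Y != W) on D(Y)={7} D(W)={2,3}: no change
So after constraint 3: D(W) = {2,3}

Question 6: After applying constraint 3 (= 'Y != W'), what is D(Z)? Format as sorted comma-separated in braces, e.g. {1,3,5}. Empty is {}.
Answer: {4,5}

Derivation:
Constraint 1 (W + Z = Y) on D(W)={2,3,4,6} D(Z)={4,5,7,8,9} D(Y)={4,5,7}: W {2,3,4,6}->{2,3}; Z {4,5,7,8,9}->{4,5}; Y {4,5,7}->{7}
Constraint 2 (Z != Y) on D(Z)={4,5} D(Y)={7}: no change
Constraint 3 (Y != W) on D(Y)={7} D(W)={2,3}: no change
So after constraint 3: D(Z) = {4,5}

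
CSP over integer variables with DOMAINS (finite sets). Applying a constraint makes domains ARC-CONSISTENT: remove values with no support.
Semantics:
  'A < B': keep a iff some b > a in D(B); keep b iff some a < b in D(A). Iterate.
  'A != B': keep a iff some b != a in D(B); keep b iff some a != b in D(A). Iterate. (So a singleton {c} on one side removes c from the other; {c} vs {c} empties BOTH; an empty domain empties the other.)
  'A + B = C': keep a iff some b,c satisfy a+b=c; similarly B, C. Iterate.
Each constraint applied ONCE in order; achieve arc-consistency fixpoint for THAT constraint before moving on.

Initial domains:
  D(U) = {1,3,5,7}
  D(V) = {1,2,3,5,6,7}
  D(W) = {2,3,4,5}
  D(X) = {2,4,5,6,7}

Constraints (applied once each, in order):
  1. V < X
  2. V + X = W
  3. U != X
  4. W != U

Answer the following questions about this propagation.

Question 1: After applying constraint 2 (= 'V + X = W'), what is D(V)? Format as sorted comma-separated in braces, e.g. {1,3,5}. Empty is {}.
Constraint 1 (V < X) on D(V)={1,2,3,5,6,7} D(X)={2,4,5,6,7}: V {1,2,3,5,6,7}->{1,2,3,5,6}
Constraint 2 (V + X = W) on D(V)={1,2,3,5,6} D(X)={2,4,5,6,7} D(W)={2,3,4,5}: V {1,2,3,5,6}->{1,2,3}; X {2,4,5,6,7}->{2,4}; W {2,3,4,5}->{3,4,5}
So after constraint 2: D(V) = {1,2,3}

Answer: {1,2,3}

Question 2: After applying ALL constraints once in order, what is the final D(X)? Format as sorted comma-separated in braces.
Answer: {2,4}

Derivation:
Constraint 1 (V < X) on D(V)={1,2,3,5,6,7} D(X)={2,4,5,6,7}: V {1,2,3,5,6,7}->{1,2,3,5,6}
Constraint 2 (V + X = W) on D(V)={1,2,3,5,6} D(X)={2,4,5,6,7} D(W)={2,3,4,5}: V {1,2,3,5,6}->{1,2,3}; X {2,4,5,6,7}->{2,4}; W {2,3,4,5}->{3,4,5}
Constraint 3 (U != X) on D(U)={1,3,5,7} D(X)={2,4}: no change
Constraint 4 (W != U) on D(W)={3,4,5} D(U)={1,3,5,7}: no change
So after all 4 constraints: D(X) = {2,4}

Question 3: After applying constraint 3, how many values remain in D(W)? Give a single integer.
Constraint 1 (V < X) on D(V)={1,2,3,5,6,7} D(X)={2,4,5,6,7}: V {1,2,3,5,6,7}->{1,2,3,5,6}
Constraint 2 (V + X = W) on D(V)={1,2,3,5,6} D(X)={2,4,5,6,7} D(W)={2,3,4,5}: V {1,2,3,5,6}->{1,2,3}; X {2,4,5,6,7}->{2,4}; W {2,3,4,5}->{3,4,5}
Constraint 3 (U != X) on D(U)={1,3,5,7} D(X)={2,4}: no change
So after constraint 3: D(W)={3,4,5}, size = 3

Answer: 3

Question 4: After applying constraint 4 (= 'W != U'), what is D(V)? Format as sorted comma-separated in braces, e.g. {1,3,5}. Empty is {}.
Constraint 1 (V < X) on D(V)={1,2,3,5,6,7} D(X)={2,4,5,6,7}: V {1,2,3,5,6,7}->{1,2,3,5,6}
Constraint 2 (V + X = W) on D(V)={1,2,3,5,6} D(X)={2,4,5,6,7} D(W)={2,3,4,5}: V {1,2,3,5,6}->{1,2,3}; X {2,4,5,6,7}->{2,4}; W {2,3,4,5}->{3,4,5}
Constraint 3 (U != X) on D(U)={1,3,5,7} D(X)={2,4}: no change
Constraint 4 (W != U) on D(W)={3,4,5} D(U)={1,3,5,7}: no change
So after constraint 4: D(V) = {1,2,3}

Answer: {1,2,3}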